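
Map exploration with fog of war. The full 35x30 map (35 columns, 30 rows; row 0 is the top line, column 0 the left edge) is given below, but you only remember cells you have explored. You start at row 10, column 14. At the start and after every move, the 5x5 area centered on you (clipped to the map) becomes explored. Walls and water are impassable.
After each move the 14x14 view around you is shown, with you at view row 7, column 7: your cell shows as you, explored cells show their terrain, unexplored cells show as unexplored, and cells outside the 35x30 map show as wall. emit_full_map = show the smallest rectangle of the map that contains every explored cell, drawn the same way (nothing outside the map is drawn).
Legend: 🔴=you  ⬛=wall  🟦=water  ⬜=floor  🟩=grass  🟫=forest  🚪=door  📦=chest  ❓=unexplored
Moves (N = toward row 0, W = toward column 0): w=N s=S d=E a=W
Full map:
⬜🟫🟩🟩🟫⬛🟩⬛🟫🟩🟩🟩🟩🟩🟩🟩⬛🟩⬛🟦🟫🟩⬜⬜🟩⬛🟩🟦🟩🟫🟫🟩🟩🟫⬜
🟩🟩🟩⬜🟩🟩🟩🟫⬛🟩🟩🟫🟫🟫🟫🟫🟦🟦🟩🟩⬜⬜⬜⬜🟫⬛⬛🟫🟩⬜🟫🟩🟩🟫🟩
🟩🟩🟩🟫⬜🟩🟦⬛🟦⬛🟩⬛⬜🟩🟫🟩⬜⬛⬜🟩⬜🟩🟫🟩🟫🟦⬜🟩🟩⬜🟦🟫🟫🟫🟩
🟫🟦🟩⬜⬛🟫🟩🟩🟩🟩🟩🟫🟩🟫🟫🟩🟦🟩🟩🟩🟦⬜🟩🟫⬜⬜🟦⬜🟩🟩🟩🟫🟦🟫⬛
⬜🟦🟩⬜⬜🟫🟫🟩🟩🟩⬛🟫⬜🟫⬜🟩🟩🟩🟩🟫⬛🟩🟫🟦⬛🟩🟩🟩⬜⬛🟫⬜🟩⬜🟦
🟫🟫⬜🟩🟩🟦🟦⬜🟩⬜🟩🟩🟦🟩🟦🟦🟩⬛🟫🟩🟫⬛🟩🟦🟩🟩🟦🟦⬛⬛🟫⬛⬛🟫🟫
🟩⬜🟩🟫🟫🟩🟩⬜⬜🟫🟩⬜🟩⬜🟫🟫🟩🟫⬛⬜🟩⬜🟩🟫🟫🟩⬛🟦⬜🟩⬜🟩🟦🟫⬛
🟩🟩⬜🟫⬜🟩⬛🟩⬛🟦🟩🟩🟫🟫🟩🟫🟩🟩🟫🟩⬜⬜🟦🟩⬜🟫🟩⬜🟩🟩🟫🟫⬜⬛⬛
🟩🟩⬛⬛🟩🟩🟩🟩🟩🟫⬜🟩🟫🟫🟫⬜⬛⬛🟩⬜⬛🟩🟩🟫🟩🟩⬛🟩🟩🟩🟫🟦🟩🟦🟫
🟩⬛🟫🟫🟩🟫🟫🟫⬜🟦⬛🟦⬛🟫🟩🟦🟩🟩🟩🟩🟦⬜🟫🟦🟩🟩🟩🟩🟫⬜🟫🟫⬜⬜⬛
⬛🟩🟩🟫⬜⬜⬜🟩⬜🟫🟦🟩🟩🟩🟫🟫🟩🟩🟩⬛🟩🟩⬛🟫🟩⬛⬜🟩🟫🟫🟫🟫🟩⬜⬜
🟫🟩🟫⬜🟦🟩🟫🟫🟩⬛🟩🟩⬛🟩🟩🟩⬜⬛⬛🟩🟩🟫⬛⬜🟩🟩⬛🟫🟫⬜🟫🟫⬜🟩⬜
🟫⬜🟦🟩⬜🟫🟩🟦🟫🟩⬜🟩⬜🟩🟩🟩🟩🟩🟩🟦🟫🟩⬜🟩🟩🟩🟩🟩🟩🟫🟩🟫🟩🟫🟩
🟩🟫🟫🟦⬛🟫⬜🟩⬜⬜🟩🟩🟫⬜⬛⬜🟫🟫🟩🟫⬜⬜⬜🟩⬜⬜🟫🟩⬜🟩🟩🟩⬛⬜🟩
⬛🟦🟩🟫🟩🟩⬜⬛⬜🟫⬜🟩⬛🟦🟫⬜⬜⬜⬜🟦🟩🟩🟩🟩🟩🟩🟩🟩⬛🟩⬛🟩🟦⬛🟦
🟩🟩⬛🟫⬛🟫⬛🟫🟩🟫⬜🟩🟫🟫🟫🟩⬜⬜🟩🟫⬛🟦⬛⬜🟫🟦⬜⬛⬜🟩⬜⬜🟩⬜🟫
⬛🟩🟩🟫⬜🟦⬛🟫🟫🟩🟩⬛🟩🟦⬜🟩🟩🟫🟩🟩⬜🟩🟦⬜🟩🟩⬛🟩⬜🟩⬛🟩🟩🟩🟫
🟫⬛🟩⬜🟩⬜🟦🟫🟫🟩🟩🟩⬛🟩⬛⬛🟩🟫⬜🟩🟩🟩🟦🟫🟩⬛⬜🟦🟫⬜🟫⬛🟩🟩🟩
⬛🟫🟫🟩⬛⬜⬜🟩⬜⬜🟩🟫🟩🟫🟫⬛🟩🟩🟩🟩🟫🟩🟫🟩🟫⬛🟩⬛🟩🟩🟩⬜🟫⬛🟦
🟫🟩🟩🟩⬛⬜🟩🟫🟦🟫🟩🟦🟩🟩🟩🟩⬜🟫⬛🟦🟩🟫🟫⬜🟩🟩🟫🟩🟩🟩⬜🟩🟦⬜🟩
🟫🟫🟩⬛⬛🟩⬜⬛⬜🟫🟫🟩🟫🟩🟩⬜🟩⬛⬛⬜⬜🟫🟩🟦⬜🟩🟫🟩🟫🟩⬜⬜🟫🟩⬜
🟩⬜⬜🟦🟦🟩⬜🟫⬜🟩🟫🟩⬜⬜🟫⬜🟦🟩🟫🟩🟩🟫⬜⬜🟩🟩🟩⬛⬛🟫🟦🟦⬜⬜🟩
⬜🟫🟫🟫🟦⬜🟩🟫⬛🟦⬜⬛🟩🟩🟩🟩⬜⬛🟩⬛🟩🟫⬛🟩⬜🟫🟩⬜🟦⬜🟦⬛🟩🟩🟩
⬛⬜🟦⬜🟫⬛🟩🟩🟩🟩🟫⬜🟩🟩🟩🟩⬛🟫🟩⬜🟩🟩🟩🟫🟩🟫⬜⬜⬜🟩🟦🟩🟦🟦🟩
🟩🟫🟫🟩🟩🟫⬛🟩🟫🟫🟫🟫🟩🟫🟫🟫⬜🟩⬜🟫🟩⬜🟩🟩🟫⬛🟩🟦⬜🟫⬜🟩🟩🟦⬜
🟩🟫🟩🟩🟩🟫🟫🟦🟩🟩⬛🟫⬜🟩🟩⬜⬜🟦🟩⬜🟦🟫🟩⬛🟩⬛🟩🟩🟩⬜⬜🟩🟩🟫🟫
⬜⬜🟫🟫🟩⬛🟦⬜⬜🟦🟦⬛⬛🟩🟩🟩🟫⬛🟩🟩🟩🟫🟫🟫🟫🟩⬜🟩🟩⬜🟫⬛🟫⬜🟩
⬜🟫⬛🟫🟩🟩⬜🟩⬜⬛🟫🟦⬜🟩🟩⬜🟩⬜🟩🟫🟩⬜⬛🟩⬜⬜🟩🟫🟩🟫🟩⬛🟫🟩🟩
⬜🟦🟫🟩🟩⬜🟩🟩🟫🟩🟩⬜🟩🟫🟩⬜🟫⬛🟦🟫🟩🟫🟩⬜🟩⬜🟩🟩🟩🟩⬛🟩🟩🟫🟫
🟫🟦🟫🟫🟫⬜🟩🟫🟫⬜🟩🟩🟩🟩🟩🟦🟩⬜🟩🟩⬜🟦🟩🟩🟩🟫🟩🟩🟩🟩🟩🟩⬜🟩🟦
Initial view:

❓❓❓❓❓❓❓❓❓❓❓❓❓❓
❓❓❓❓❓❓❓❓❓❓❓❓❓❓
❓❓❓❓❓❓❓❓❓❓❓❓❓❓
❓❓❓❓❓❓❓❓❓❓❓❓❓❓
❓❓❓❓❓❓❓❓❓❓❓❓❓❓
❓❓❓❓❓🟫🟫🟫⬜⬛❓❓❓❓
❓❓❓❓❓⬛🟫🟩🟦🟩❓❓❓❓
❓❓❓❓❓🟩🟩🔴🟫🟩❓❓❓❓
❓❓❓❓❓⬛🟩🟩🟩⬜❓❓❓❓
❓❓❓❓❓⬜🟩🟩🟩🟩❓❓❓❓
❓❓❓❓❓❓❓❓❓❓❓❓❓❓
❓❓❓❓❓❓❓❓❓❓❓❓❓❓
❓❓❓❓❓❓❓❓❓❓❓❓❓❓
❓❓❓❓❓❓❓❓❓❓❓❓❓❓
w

❓❓❓❓❓❓❓❓❓❓❓❓❓❓
❓❓❓❓❓❓❓❓❓❓❓❓❓❓
❓❓❓❓❓❓❓❓❓❓❓❓❓❓
❓❓❓❓❓❓❓❓❓❓❓❓❓❓
❓❓❓❓❓❓❓❓❓❓❓❓❓❓
❓❓❓❓❓🟫🟫🟩🟫🟩❓❓❓❓
❓❓❓❓❓🟫🟫🟫⬜⬛❓❓❓❓
❓❓❓❓❓⬛🟫🔴🟦🟩❓❓❓❓
❓❓❓❓❓🟩🟩🟫🟫🟩❓❓❓❓
❓❓❓❓❓⬛🟩🟩🟩⬜❓❓❓❓
❓❓❓❓❓⬜🟩🟩🟩🟩❓❓❓❓
❓❓❓❓❓❓❓❓❓❓❓❓❓❓
❓❓❓❓❓❓❓❓❓❓❓❓❓❓
❓❓❓❓❓❓❓❓❓❓❓❓❓❓

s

❓❓❓❓❓❓❓❓❓❓❓❓❓❓
❓❓❓❓❓❓❓❓❓❓❓❓❓❓
❓❓❓❓❓❓❓❓❓❓❓❓❓❓
❓❓❓❓❓❓❓❓❓❓❓❓❓❓
❓❓❓❓❓🟫🟫🟩🟫🟩❓❓❓❓
❓❓❓❓❓🟫🟫🟫⬜⬛❓❓❓❓
❓❓❓❓❓⬛🟫🟩🟦🟩❓❓❓❓
❓❓❓❓❓🟩🟩🔴🟫🟩❓❓❓❓
❓❓❓❓❓⬛🟩🟩🟩⬜❓❓❓❓
❓❓❓❓❓⬜🟩🟩🟩🟩❓❓❓❓
❓❓❓❓❓❓❓❓❓❓❓❓❓❓
❓❓❓❓❓❓❓❓❓❓❓❓❓❓
❓❓❓❓❓❓❓❓❓❓❓❓❓❓
❓❓❓❓❓❓❓❓❓❓❓❓❓❓

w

❓❓❓❓❓❓❓❓❓❓❓❓❓❓
❓❓❓❓❓❓❓❓❓❓❓❓❓❓
❓❓❓❓❓❓❓❓❓❓❓❓❓❓
❓❓❓❓❓❓❓❓❓❓❓❓❓❓
❓❓❓❓❓❓❓❓❓❓❓❓❓❓
❓❓❓❓❓🟫🟫🟩🟫🟩❓❓❓❓
❓❓❓❓❓🟫🟫🟫⬜⬛❓❓❓❓
❓❓❓❓❓⬛🟫🔴🟦🟩❓❓❓❓
❓❓❓❓❓🟩🟩🟫🟫🟩❓❓❓❓
❓❓❓❓❓⬛🟩🟩🟩⬜❓❓❓❓
❓❓❓❓❓⬜🟩🟩🟩🟩❓❓❓❓
❓❓❓❓❓❓❓❓❓❓❓❓❓❓
❓❓❓❓❓❓❓❓❓❓❓❓❓❓
❓❓❓❓❓❓❓❓❓❓❓❓❓❓

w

❓❓❓❓❓❓❓❓❓❓❓❓❓❓
❓❓❓❓❓❓❓❓❓❓❓❓❓❓
❓❓❓❓❓❓❓❓❓❓❓❓❓❓
❓❓❓❓❓❓❓❓❓❓❓❓❓❓
❓❓❓❓❓❓❓❓❓❓❓❓❓❓
❓❓❓❓❓🟩⬜🟫🟫🟩❓❓❓❓
❓❓❓❓❓🟫🟫🟩🟫🟩❓❓❓❓
❓❓❓❓❓🟫🟫🔴⬜⬛❓❓❓❓
❓❓❓❓❓⬛🟫🟩🟦🟩❓❓❓❓
❓❓❓❓❓🟩🟩🟫🟫🟩❓❓❓❓
❓❓❓❓❓⬛🟩🟩🟩⬜❓❓❓❓
❓❓❓❓❓⬜🟩🟩🟩🟩❓❓❓❓
❓❓❓❓❓❓❓❓❓❓❓❓❓❓
❓❓❓❓❓❓❓❓❓❓❓❓❓❓

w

❓❓❓❓❓❓❓❓❓❓❓❓❓❓
❓❓❓❓❓❓❓❓❓❓❓❓❓❓
❓❓❓❓❓❓❓❓❓❓❓❓❓❓
❓❓❓❓❓❓❓❓❓❓❓❓❓❓
❓❓❓❓❓❓❓❓❓❓❓❓❓❓
❓❓❓❓❓🟦🟩🟦🟦🟩❓❓❓❓
❓❓❓❓❓🟩⬜🟫🟫🟩❓❓❓❓
❓❓❓❓❓🟫🟫🔴🟫🟩❓❓❓❓
❓❓❓❓❓🟫🟫🟫⬜⬛❓❓❓❓
❓❓❓❓❓⬛🟫🟩🟦🟩❓❓❓❓
❓❓❓❓❓🟩🟩🟫🟫🟩❓❓❓❓
❓❓❓❓❓⬛🟩🟩🟩⬜❓❓❓❓
❓❓❓❓❓⬜🟩🟩🟩🟩❓❓❓❓
❓❓❓❓❓❓❓❓❓❓❓❓❓❓

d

❓❓❓❓❓❓❓❓❓❓❓❓❓❓
❓❓❓❓❓❓❓❓❓❓❓❓❓❓
❓❓❓❓❓❓❓❓❓❓❓❓❓❓
❓❓❓❓❓❓❓❓❓❓❓❓❓❓
❓❓❓❓❓❓❓❓❓❓❓❓❓❓
❓❓❓❓🟦🟩🟦🟦🟩⬛❓❓❓❓
❓❓❓❓🟩⬜🟫🟫🟩🟫❓❓❓❓
❓❓❓❓🟫🟫🟩🔴🟩🟩❓❓❓❓
❓❓❓❓🟫🟫🟫⬜⬛⬛❓❓❓❓
❓❓❓❓⬛🟫🟩🟦🟩🟩❓❓❓❓
❓❓❓❓🟩🟩🟫🟫🟩❓❓❓❓❓
❓❓❓❓⬛🟩🟩🟩⬜❓❓❓❓❓
❓❓❓❓⬜🟩🟩🟩🟩❓❓❓❓❓
❓❓❓❓❓❓❓❓❓❓❓❓❓❓

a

❓❓❓❓❓❓❓❓❓❓❓❓❓❓
❓❓❓❓❓❓❓❓❓❓❓❓❓❓
❓❓❓❓❓❓❓❓❓❓❓❓❓❓
❓❓❓❓❓❓❓❓❓❓❓❓❓❓
❓❓❓❓❓❓❓❓❓❓❓❓❓❓
❓❓❓❓❓🟦🟩🟦🟦🟩⬛❓❓❓
❓❓❓❓❓🟩⬜🟫🟫🟩🟫❓❓❓
❓❓❓❓❓🟫🟫🔴🟫🟩🟩❓❓❓
❓❓❓❓❓🟫🟫🟫⬜⬛⬛❓❓❓
❓❓❓❓❓⬛🟫🟩🟦🟩🟩❓❓❓
❓❓❓❓❓🟩🟩🟫🟫🟩❓❓❓❓
❓❓❓❓❓⬛🟩🟩🟩⬜❓❓❓❓
❓❓❓❓❓⬜🟩🟩🟩🟩❓❓❓❓
❓❓❓❓❓❓❓❓❓❓❓❓❓❓

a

❓❓❓❓❓❓❓❓❓❓❓❓❓❓
❓❓❓❓❓❓❓❓❓❓❓❓❓❓
❓❓❓❓❓❓❓❓❓❓❓❓❓❓
❓❓❓❓❓❓❓❓❓❓❓❓❓❓
❓❓❓❓❓❓❓❓❓❓❓❓❓❓
❓❓❓❓❓🟩🟦🟩🟦🟦🟩⬛❓❓
❓❓❓❓❓⬜🟩⬜🟫🟫🟩🟫❓❓
❓❓❓❓❓🟩🟫🔴🟩🟫🟩🟩❓❓
❓❓❓❓❓🟩🟫🟫🟫⬜⬛⬛❓❓
❓❓❓❓❓🟦⬛🟫🟩🟦🟩🟩❓❓
❓❓❓❓❓❓🟩🟩🟫🟫🟩❓❓❓
❓❓❓❓❓❓⬛🟩🟩🟩⬜❓❓❓
❓❓❓❓❓❓⬜🟩🟩🟩🟩❓❓❓
❓❓❓❓❓❓❓❓❓❓❓❓❓❓

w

⬛⬛⬛⬛⬛⬛⬛⬛⬛⬛⬛⬛⬛⬛
❓❓❓❓❓❓❓❓❓❓❓❓❓❓
❓❓❓❓❓❓❓❓❓❓❓❓❓❓
❓❓❓❓❓❓❓❓❓❓❓❓❓❓
❓❓❓❓❓❓❓❓❓❓❓❓❓❓
❓❓❓❓❓🟫⬜🟫⬜🟩❓❓❓❓
❓❓❓❓❓🟩🟦🟩🟦🟦🟩⬛❓❓
❓❓❓❓❓⬜🟩🔴🟫🟫🟩🟫❓❓
❓❓❓❓❓🟩🟫🟫🟩🟫🟩🟩❓❓
❓❓❓❓❓🟩🟫🟫🟫⬜⬛⬛❓❓
❓❓❓❓❓🟦⬛🟫🟩🟦🟩🟩❓❓
❓❓❓❓❓❓🟩🟩🟫🟫🟩❓❓❓
❓❓❓❓❓❓⬛🟩🟩🟩⬜❓❓❓
❓❓❓❓❓❓⬜🟩🟩🟩🟩❓❓❓

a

⬛⬛⬛⬛⬛⬛⬛⬛⬛⬛⬛⬛⬛⬛
❓❓❓❓❓❓❓❓❓❓❓❓❓❓
❓❓❓❓❓❓❓❓❓❓❓❓❓❓
❓❓❓❓❓❓❓❓❓❓❓❓❓❓
❓❓❓❓❓❓❓❓❓❓❓❓❓❓
❓❓❓❓❓⬛🟫⬜🟫⬜🟩❓❓❓
❓❓❓❓❓🟩🟩🟦🟩🟦🟦🟩⬛❓
❓❓❓❓❓🟩⬜🔴⬜🟫🟫🟩🟫❓
❓❓❓❓❓🟩🟩🟫🟫🟩🟫🟩🟩❓
❓❓❓❓❓⬜🟩🟫🟫🟫⬜⬛⬛❓
❓❓❓❓❓❓🟦⬛🟫🟩🟦🟩🟩❓
❓❓❓❓❓❓❓🟩🟩🟫🟫🟩❓❓
❓❓❓❓❓❓❓⬛🟩🟩🟩⬜❓❓
❓❓❓❓❓❓❓⬜🟩🟩🟩🟩❓❓

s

❓❓❓❓❓❓❓❓❓❓❓❓❓❓
❓❓❓❓❓❓❓❓❓❓❓❓❓❓
❓❓❓❓❓❓❓❓❓❓❓❓❓❓
❓❓❓❓❓❓❓❓❓❓❓❓❓❓
❓❓❓❓❓⬛🟫⬜🟫⬜🟩❓❓❓
❓❓❓❓❓🟩🟩🟦🟩🟦🟦🟩⬛❓
❓❓❓❓❓🟩⬜🟩⬜🟫🟫🟩🟫❓
❓❓❓❓❓🟩🟩🔴🟫🟩🟫🟩🟩❓
❓❓❓❓❓⬜🟩🟫🟫🟫⬜⬛⬛❓
❓❓❓❓❓⬛🟦⬛🟫🟩🟦🟩🟩❓
❓❓❓❓❓❓❓🟩🟩🟫🟫🟩❓❓
❓❓❓❓❓❓❓⬛🟩🟩🟩⬜❓❓
❓❓❓❓❓❓❓⬜🟩🟩🟩🟩❓❓
❓❓❓❓❓❓❓❓❓❓❓❓❓❓

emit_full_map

⬛🟫⬜🟫⬜🟩❓❓
🟩🟩🟦🟩🟦🟦🟩⬛
🟩⬜🟩⬜🟫🟫🟩🟫
🟩🟩🔴🟫🟩🟫🟩🟩
⬜🟩🟫🟫🟫⬜⬛⬛
⬛🟦⬛🟫🟩🟦🟩🟩
❓❓🟩🟩🟫🟫🟩❓
❓❓⬛🟩🟩🟩⬜❓
❓❓⬜🟩🟩🟩🟩❓

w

⬛⬛⬛⬛⬛⬛⬛⬛⬛⬛⬛⬛⬛⬛
❓❓❓❓❓❓❓❓❓❓❓❓❓❓
❓❓❓❓❓❓❓❓❓❓❓❓❓❓
❓❓❓❓❓❓❓❓❓❓❓❓❓❓
❓❓❓❓❓❓❓❓❓❓❓❓❓❓
❓❓❓❓❓⬛🟫⬜🟫⬜🟩❓❓❓
❓❓❓❓❓🟩🟩🟦🟩🟦🟦🟩⬛❓
❓❓❓❓❓🟩⬜🔴⬜🟫🟫🟩🟫❓
❓❓❓❓❓🟩🟩🟫🟫🟩🟫🟩🟩❓
❓❓❓❓❓⬜🟩🟫🟫🟫⬜⬛⬛❓
❓❓❓❓❓⬛🟦⬛🟫🟩🟦🟩🟩❓
❓❓❓❓❓❓❓🟩🟩🟫🟫🟩❓❓
❓❓❓❓❓❓❓⬛🟩🟩🟩⬜❓❓
❓❓❓❓❓❓❓⬜🟩🟩🟩🟩❓❓

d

⬛⬛⬛⬛⬛⬛⬛⬛⬛⬛⬛⬛⬛⬛
❓❓❓❓❓❓❓❓❓❓❓❓❓❓
❓❓❓❓❓❓❓❓❓❓❓❓❓❓
❓❓❓❓❓❓❓❓❓❓❓❓❓❓
❓❓❓❓❓❓❓❓❓❓❓❓❓❓
❓❓❓❓⬛🟫⬜🟫⬜🟩❓❓❓❓
❓❓❓❓🟩🟩🟦🟩🟦🟦🟩⬛❓❓
❓❓❓❓🟩⬜🟩🔴🟫🟫🟩🟫❓❓
❓❓❓❓🟩🟩🟫🟫🟩🟫🟩🟩❓❓
❓❓❓❓⬜🟩🟫🟫🟫⬜⬛⬛❓❓
❓❓❓❓⬛🟦⬛🟫🟩🟦🟩🟩❓❓
❓❓❓❓❓❓🟩🟩🟫🟫🟩❓❓❓
❓❓❓❓❓❓⬛🟩🟩🟩⬜❓❓❓
❓❓❓❓❓❓⬜🟩🟩🟩🟩❓❓❓

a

⬛⬛⬛⬛⬛⬛⬛⬛⬛⬛⬛⬛⬛⬛
❓❓❓❓❓❓❓❓❓❓❓❓❓❓
❓❓❓❓❓❓❓❓❓❓❓❓❓❓
❓❓❓❓❓❓❓❓❓❓❓❓❓❓
❓❓❓❓❓❓❓❓❓❓❓❓❓❓
❓❓❓❓❓⬛🟫⬜🟫⬜🟩❓❓❓
❓❓❓❓❓🟩🟩🟦🟩🟦🟦🟩⬛❓
❓❓❓❓❓🟩⬜🔴⬜🟫🟫🟩🟫❓
❓❓❓❓❓🟩🟩🟫🟫🟩🟫🟩🟩❓
❓❓❓❓❓⬜🟩🟫🟫🟫⬜⬛⬛❓
❓❓❓❓❓⬛🟦⬛🟫🟩🟦🟩🟩❓
❓❓❓❓❓❓❓🟩🟩🟫🟫🟩❓❓
❓❓❓❓❓❓❓⬛🟩🟩🟩⬜❓❓
❓❓❓❓❓❓❓⬜🟩🟩🟩🟩❓❓

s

❓❓❓❓❓❓❓❓❓❓❓❓❓❓
❓❓❓❓❓❓❓❓❓❓❓❓❓❓
❓❓❓❓❓❓❓❓❓❓❓❓❓❓
❓❓❓❓❓❓❓❓❓❓❓❓❓❓
❓❓❓❓❓⬛🟫⬜🟫⬜🟩❓❓❓
❓❓❓❓❓🟩🟩🟦🟩🟦🟦🟩⬛❓
❓❓❓❓❓🟩⬜🟩⬜🟫🟫🟩🟫❓
❓❓❓❓❓🟩🟩🔴🟫🟩🟫🟩🟩❓
❓❓❓❓❓⬜🟩🟫🟫🟫⬜⬛⬛❓
❓❓❓❓❓⬛🟦⬛🟫🟩🟦🟩🟩❓
❓❓❓❓❓❓❓🟩🟩🟫🟫🟩❓❓
❓❓❓❓❓❓❓⬛🟩🟩🟩⬜❓❓
❓❓❓❓❓❓❓⬜🟩🟩🟩🟩❓❓
❓❓❓❓❓❓❓❓❓❓❓❓❓❓

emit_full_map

⬛🟫⬜🟫⬜🟩❓❓
🟩🟩🟦🟩🟦🟦🟩⬛
🟩⬜🟩⬜🟫🟫🟩🟫
🟩🟩🔴🟫🟩🟫🟩🟩
⬜🟩🟫🟫🟫⬜⬛⬛
⬛🟦⬛🟫🟩🟦🟩🟩
❓❓🟩🟩🟫🟫🟩❓
❓❓⬛🟩🟩🟩⬜❓
❓❓⬜🟩🟩🟩🟩❓

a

❓❓❓❓❓❓❓❓❓❓❓❓❓❓
❓❓❓❓❓❓❓❓❓❓❓❓❓❓
❓❓❓❓❓❓❓❓❓❓❓❓❓❓
❓❓❓❓❓❓❓❓❓❓❓❓❓❓
❓❓❓❓❓❓⬛🟫⬜🟫⬜🟩❓❓
❓❓❓❓❓⬜🟩🟩🟦🟩🟦🟦🟩⬛
❓❓❓❓❓🟫🟩⬜🟩⬜🟫🟫🟩🟫
❓❓❓❓❓🟦🟩🔴🟫🟫🟩🟫🟩🟩
❓❓❓❓❓🟫⬜🟩🟫🟫🟫⬜⬛⬛
❓❓❓❓❓🟦⬛🟦⬛🟫🟩🟦🟩🟩
❓❓❓❓❓❓❓❓🟩🟩🟫🟫🟩❓
❓❓❓❓❓❓❓❓⬛🟩🟩🟩⬜❓
❓❓❓❓❓❓❓❓⬜🟩🟩🟩🟩❓
❓❓❓❓❓❓❓❓❓❓❓❓❓❓

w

⬛⬛⬛⬛⬛⬛⬛⬛⬛⬛⬛⬛⬛⬛
❓❓❓❓❓❓❓❓❓❓❓❓❓❓
❓❓❓❓❓❓❓❓❓❓❓❓❓❓
❓❓❓❓❓❓❓❓❓❓❓❓❓❓
❓❓❓❓❓❓❓❓❓❓❓❓❓❓
❓❓❓❓❓🟩⬛🟫⬜🟫⬜🟩❓❓
❓❓❓❓❓⬜🟩🟩🟦🟩🟦🟦🟩⬛
❓❓❓❓❓🟫🟩🔴🟩⬜🟫🟫🟩🟫
❓❓❓❓❓🟦🟩🟩🟫🟫🟩🟫🟩🟩
❓❓❓❓❓🟫⬜🟩🟫🟫🟫⬜⬛⬛
❓❓❓❓❓🟦⬛🟦⬛🟫🟩🟦🟩🟩
❓❓❓❓❓❓❓❓🟩🟩🟫🟫🟩❓
❓❓❓❓❓❓❓❓⬛🟩🟩🟩⬜❓
❓❓❓❓❓❓❓❓⬜🟩🟩🟩🟩❓

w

⬛⬛⬛⬛⬛⬛⬛⬛⬛⬛⬛⬛⬛⬛
⬛⬛⬛⬛⬛⬛⬛⬛⬛⬛⬛⬛⬛⬛
❓❓❓❓❓❓❓❓❓❓❓❓❓❓
❓❓❓❓❓❓❓❓❓❓❓❓❓❓
❓❓❓❓❓❓❓❓❓❓❓❓❓❓
❓❓❓❓❓🟩🟩🟫🟩🟫❓❓❓❓
❓❓❓❓❓🟩⬛🟫⬜🟫⬜🟩❓❓
❓❓❓❓❓⬜🟩🔴🟦🟩🟦🟦🟩⬛
❓❓❓❓❓🟫🟩⬜🟩⬜🟫🟫🟩🟫
❓❓❓❓❓🟦🟩🟩🟫🟫🟩🟫🟩🟩
❓❓❓❓❓🟫⬜🟩🟫🟫🟫⬜⬛⬛
❓❓❓❓❓🟦⬛🟦⬛🟫🟩🟦🟩🟩
❓❓❓❓❓❓❓❓🟩🟩🟫🟫🟩❓
❓❓❓❓❓❓❓❓⬛🟩🟩🟩⬜❓

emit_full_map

🟩🟩🟫🟩🟫❓❓❓❓
🟩⬛🟫⬜🟫⬜🟩❓❓
⬜🟩🔴🟦🟩🟦🟦🟩⬛
🟫🟩⬜🟩⬜🟫🟫🟩🟫
🟦🟩🟩🟫🟫🟩🟫🟩🟩
🟫⬜🟩🟫🟫🟫⬜⬛⬛
🟦⬛🟦⬛🟫🟩🟦🟩🟩
❓❓❓🟩🟩🟫🟫🟩❓
❓❓❓⬛🟩🟩🟩⬜❓
❓❓❓⬜🟩🟩🟩🟩❓


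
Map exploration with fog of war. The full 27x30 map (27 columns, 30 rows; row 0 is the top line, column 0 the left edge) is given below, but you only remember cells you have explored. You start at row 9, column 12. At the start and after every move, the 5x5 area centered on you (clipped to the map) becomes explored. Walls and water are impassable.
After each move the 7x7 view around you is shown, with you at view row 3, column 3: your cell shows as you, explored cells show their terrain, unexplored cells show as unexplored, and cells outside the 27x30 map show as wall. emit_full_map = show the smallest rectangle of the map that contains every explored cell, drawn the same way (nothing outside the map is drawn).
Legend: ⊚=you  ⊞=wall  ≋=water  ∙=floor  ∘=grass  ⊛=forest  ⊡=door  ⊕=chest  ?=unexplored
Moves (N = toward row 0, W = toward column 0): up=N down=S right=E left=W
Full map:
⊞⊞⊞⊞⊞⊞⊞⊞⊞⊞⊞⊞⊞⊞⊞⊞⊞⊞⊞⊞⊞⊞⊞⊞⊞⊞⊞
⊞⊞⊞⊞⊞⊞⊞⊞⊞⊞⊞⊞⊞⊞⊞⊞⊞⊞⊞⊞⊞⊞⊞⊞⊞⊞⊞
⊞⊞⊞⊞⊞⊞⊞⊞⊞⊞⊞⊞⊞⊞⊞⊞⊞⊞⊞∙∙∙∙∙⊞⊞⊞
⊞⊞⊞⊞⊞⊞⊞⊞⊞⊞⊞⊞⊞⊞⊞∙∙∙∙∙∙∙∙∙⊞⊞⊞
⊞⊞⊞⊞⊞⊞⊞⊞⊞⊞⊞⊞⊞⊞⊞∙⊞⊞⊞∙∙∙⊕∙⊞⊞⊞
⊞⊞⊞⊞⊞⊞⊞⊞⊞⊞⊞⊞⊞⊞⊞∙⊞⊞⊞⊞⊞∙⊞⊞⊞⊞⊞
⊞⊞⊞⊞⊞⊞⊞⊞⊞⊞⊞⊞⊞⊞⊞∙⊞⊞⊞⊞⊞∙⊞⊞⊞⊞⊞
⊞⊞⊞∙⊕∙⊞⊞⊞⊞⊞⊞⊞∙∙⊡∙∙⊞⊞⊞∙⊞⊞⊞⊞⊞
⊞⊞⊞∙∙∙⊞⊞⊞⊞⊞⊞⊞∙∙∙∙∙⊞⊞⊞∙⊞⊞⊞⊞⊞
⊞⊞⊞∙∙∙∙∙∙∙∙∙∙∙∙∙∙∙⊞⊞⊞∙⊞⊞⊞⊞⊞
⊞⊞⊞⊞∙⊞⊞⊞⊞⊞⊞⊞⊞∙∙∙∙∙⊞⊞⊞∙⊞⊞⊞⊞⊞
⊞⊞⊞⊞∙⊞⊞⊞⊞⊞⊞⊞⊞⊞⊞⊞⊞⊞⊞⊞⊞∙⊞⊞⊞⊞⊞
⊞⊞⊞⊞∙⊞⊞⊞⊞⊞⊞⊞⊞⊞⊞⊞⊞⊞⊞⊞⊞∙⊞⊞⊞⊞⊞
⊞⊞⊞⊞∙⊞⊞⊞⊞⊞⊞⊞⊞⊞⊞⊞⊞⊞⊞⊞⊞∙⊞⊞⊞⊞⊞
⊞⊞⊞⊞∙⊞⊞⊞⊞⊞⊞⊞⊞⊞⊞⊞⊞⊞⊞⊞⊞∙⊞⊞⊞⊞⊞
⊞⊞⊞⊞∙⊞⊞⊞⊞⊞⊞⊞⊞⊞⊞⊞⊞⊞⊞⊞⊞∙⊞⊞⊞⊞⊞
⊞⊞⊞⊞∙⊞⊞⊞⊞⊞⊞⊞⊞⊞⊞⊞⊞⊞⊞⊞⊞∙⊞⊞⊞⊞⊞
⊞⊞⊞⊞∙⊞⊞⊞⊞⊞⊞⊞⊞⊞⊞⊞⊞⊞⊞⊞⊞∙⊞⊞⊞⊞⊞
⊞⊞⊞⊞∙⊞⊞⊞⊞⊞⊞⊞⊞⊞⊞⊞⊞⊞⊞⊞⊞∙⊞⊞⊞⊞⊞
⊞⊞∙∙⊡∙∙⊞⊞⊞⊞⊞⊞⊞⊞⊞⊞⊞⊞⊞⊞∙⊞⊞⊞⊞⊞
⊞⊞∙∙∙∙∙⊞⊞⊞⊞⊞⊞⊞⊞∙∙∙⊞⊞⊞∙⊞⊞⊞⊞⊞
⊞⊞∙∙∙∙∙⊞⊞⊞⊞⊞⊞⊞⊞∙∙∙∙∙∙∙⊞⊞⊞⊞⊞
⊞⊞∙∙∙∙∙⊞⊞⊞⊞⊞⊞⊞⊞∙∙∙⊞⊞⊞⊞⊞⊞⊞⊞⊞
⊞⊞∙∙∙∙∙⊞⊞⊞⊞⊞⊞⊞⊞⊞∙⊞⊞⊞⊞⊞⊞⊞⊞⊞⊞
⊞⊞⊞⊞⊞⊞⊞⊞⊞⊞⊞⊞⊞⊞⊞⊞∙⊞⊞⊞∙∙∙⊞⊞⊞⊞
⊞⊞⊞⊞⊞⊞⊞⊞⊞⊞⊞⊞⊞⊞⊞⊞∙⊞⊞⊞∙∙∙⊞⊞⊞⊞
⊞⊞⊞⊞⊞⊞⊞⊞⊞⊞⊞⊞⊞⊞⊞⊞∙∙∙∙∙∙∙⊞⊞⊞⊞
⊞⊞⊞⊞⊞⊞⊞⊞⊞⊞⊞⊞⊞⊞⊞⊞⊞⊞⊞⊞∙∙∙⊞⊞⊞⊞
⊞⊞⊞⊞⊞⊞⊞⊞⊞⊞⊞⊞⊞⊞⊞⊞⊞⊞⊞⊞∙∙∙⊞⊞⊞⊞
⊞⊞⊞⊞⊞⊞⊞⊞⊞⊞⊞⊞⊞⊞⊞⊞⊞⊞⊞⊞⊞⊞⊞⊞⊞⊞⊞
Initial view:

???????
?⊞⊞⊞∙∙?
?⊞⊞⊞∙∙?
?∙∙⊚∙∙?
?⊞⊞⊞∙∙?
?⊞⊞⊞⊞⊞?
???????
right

???????
⊞⊞⊞∙∙⊡?
⊞⊞⊞∙∙∙?
∙∙∙⊚∙∙?
⊞⊞⊞∙∙∙?
⊞⊞⊞⊞⊞⊞?
???????

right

???????
⊞⊞∙∙⊡∙?
⊞⊞∙∙∙∙?
∙∙∙⊚∙∙?
⊞⊞∙∙∙∙?
⊞⊞⊞⊞⊞⊞?
???????

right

???????
⊞∙∙⊡∙∙?
⊞∙∙∙∙∙?
∙∙∙⊚∙∙?
⊞∙∙∙∙∙?
⊞⊞⊞⊞⊞⊞?
???????

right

???????
∙∙⊡∙∙⊞?
∙∙∙∙∙⊞?
∙∙∙⊚∙⊞?
∙∙∙∙∙⊞?
⊞⊞⊞⊞⊞⊞?
???????

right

???????
∙⊡∙∙⊞⊞?
∙∙∙∙⊞⊞?
∙∙∙⊚⊞⊞?
∙∙∙∙⊞⊞?
⊞⊞⊞⊞⊞⊞?
???????

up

???????
?∙⊞⊞⊞⊞?
∙⊡∙∙⊞⊞?
∙∙∙⊚⊞⊞?
∙∙∙∙⊞⊞?
∙∙∙∙⊞⊞?
⊞⊞⊞⊞⊞⊞?

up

???????
?∙⊞⊞⊞⊞?
?∙⊞⊞⊞⊞?
∙⊡∙⊚⊞⊞?
∙∙∙∙⊞⊞?
∙∙∙∙⊞⊞?
∙∙∙∙⊞⊞?

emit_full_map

?????∙⊞⊞⊞⊞
?????∙⊞⊞⊞⊞
⊞⊞⊞∙∙⊡∙⊚⊞⊞
⊞⊞⊞∙∙∙∙∙⊞⊞
∙∙∙∙∙∙∙∙⊞⊞
⊞⊞⊞∙∙∙∙∙⊞⊞
⊞⊞⊞⊞⊞⊞⊞⊞⊞⊞

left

???????
?⊞∙⊞⊞⊞⊞
?⊞∙⊞⊞⊞⊞
∙∙⊡⊚∙⊞⊞
∙∙∙∙∙⊞⊞
∙∙∙∙∙⊞⊞
∙∙∙∙∙⊞⊞

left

???????
?⊞⊞∙⊞⊞⊞
?⊞⊞∙⊞⊞⊞
⊞∙∙⊚∙∙⊞
⊞∙∙∙∙∙⊞
∙∙∙∙∙∙⊞
⊞∙∙∙∙∙⊞

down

?⊞⊞∙⊞⊞⊞
?⊞⊞∙⊞⊞⊞
⊞∙∙⊡∙∙⊞
⊞∙∙⊚∙∙⊞
∙∙∙∙∙∙⊞
⊞∙∙∙∙∙⊞
⊞⊞⊞⊞⊞⊞⊞

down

?⊞⊞∙⊞⊞⊞
⊞∙∙⊡∙∙⊞
⊞∙∙∙∙∙⊞
∙∙∙⊚∙∙⊞
⊞∙∙∙∙∙⊞
⊞⊞⊞⊞⊞⊞⊞
???????

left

??⊞⊞∙⊞⊞
⊞⊞∙∙⊡∙∙
⊞⊞∙∙∙∙∙
∙∙∙⊚∙∙∙
⊞⊞∙∙∙∙∙
⊞⊞⊞⊞⊞⊞⊞
???????

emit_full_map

???⊞⊞∙⊞⊞⊞⊞
???⊞⊞∙⊞⊞⊞⊞
⊞⊞⊞∙∙⊡∙∙⊞⊞
⊞⊞⊞∙∙∙∙∙⊞⊞
∙∙∙∙⊚∙∙∙⊞⊞
⊞⊞⊞∙∙∙∙∙⊞⊞
⊞⊞⊞⊞⊞⊞⊞⊞⊞⊞

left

???⊞⊞∙⊞
⊞⊞⊞∙∙⊡∙
⊞⊞⊞∙∙∙∙
∙∙∙⊚∙∙∙
⊞⊞⊞∙∙∙∙
⊞⊞⊞⊞⊞⊞⊞
???????

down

⊞⊞⊞∙∙⊡∙
⊞⊞⊞∙∙∙∙
∙∙∙∙∙∙∙
⊞⊞⊞⊚∙∙∙
⊞⊞⊞⊞⊞⊞⊞
?⊞⊞⊞⊞⊞?
???????

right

⊞⊞∙∙⊡∙∙
⊞⊞∙∙∙∙∙
∙∙∙∙∙∙∙
⊞⊞∙⊚∙∙∙
⊞⊞⊞⊞⊞⊞⊞
⊞⊞⊞⊞⊞⊞?
???????

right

⊞∙∙⊡∙∙⊞
⊞∙∙∙∙∙⊞
∙∙∙∙∙∙⊞
⊞∙∙⊚∙∙⊞
⊞⊞⊞⊞⊞⊞⊞
⊞⊞⊞⊞⊞⊞?
???????

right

∙∙⊡∙∙⊞⊞
∙∙∙∙∙⊞⊞
∙∙∙∙∙⊞⊞
∙∙∙⊚∙⊞⊞
⊞⊞⊞⊞⊞⊞⊞
⊞⊞⊞⊞⊞⊞?
???????

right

∙⊡∙∙⊞⊞?
∙∙∙∙⊞⊞?
∙∙∙∙⊞⊞?
∙∙∙⊚⊞⊞?
⊞⊞⊞⊞⊞⊞?
⊞⊞⊞⊞⊞⊞?
???????

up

⊞∙⊞⊞⊞⊞?
∙⊡∙∙⊞⊞?
∙∙∙∙⊞⊞?
∙∙∙⊚⊞⊞?
∙∙∙∙⊞⊞?
⊞⊞⊞⊞⊞⊞?
⊞⊞⊞⊞⊞⊞?

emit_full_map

???⊞⊞∙⊞⊞⊞⊞
???⊞⊞∙⊞⊞⊞⊞
⊞⊞⊞∙∙⊡∙∙⊞⊞
⊞⊞⊞∙∙∙∙∙⊞⊞
∙∙∙∙∙∙∙⊚⊞⊞
⊞⊞⊞∙∙∙∙∙⊞⊞
⊞⊞⊞⊞⊞⊞⊞⊞⊞⊞
?⊞⊞⊞⊞⊞⊞⊞⊞⊞

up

⊞∙⊞⊞⊞⊞?
⊞∙⊞⊞⊞⊞?
∙⊡∙∙⊞⊞?
∙∙∙⊚⊞⊞?
∙∙∙∙⊞⊞?
∙∙∙∙⊞⊞?
⊞⊞⊞⊞⊞⊞?

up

???????
⊞∙⊞⊞⊞⊞?
⊞∙⊞⊞⊞⊞?
∙⊡∙⊚⊞⊞?
∙∙∙∙⊞⊞?
∙∙∙∙⊞⊞?
∙∙∙∙⊞⊞?

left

???????
⊞⊞∙⊞⊞⊞⊞
⊞⊞∙⊞⊞⊞⊞
∙∙⊡⊚∙⊞⊞
∙∙∙∙∙⊞⊞
∙∙∙∙∙⊞⊞
∙∙∙∙∙⊞⊞

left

???????
?⊞⊞∙⊞⊞⊞
?⊞⊞∙⊞⊞⊞
⊞∙∙⊚∙∙⊞
⊞∙∙∙∙∙⊞
∙∙∙∙∙∙⊞
⊞∙∙∙∙∙⊞

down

?⊞⊞∙⊞⊞⊞
?⊞⊞∙⊞⊞⊞
⊞∙∙⊡∙∙⊞
⊞∙∙⊚∙∙⊞
∙∙∙∙∙∙⊞
⊞∙∙∙∙∙⊞
⊞⊞⊞⊞⊞⊞⊞

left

??⊞⊞∙⊞⊞
?⊞⊞⊞∙⊞⊞
⊞⊞∙∙⊡∙∙
⊞⊞∙⊚∙∙∙
∙∙∙∙∙∙∙
⊞⊞∙∙∙∙∙
⊞⊞⊞⊞⊞⊞⊞

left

???⊞⊞∙⊞
?⊞⊞⊞⊞∙⊞
⊞⊞⊞∙∙⊡∙
⊞⊞⊞⊚∙∙∙
∙∙∙∙∙∙∙
⊞⊞⊞∙∙∙∙
⊞⊞⊞⊞⊞⊞⊞

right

??⊞⊞∙⊞⊞
⊞⊞⊞⊞∙⊞⊞
⊞⊞∙∙⊡∙∙
⊞⊞∙⊚∙∙∙
∙∙∙∙∙∙∙
⊞⊞∙∙∙∙∙
⊞⊞⊞⊞⊞⊞⊞

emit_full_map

???⊞⊞∙⊞⊞⊞⊞
?⊞⊞⊞⊞∙⊞⊞⊞⊞
⊞⊞⊞∙∙⊡∙∙⊞⊞
⊞⊞⊞∙⊚∙∙∙⊞⊞
∙∙∙∙∙∙∙∙⊞⊞
⊞⊞⊞∙∙∙∙∙⊞⊞
⊞⊞⊞⊞⊞⊞⊞⊞⊞⊞
?⊞⊞⊞⊞⊞⊞⊞⊞⊞

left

???⊞⊞∙⊞
?⊞⊞⊞⊞∙⊞
⊞⊞⊞∙∙⊡∙
⊞⊞⊞⊚∙∙∙
∙∙∙∙∙∙∙
⊞⊞⊞∙∙∙∙
⊞⊞⊞⊞⊞⊞⊞

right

??⊞⊞∙⊞⊞
⊞⊞⊞⊞∙⊞⊞
⊞⊞∙∙⊡∙∙
⊞⊞∙⊚∙∙∙
∙∙∙∙∙∙∙
⊞⊞∙∙∙∙∙
⊞⊞⊞⊞⊞⊞⊞

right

?⊞⊞∙⊞⊞⊞
⊞⊞⊞∙⊞⊞⊞
⊞∙∙⊡∙∙⊞
⊞∙∙⊚∙∙⊞
∙∙∙∙∙∙⊞
⊞∙∙∙∙∙⊞
⊞⊞⊞⊞⊞⊞⊞


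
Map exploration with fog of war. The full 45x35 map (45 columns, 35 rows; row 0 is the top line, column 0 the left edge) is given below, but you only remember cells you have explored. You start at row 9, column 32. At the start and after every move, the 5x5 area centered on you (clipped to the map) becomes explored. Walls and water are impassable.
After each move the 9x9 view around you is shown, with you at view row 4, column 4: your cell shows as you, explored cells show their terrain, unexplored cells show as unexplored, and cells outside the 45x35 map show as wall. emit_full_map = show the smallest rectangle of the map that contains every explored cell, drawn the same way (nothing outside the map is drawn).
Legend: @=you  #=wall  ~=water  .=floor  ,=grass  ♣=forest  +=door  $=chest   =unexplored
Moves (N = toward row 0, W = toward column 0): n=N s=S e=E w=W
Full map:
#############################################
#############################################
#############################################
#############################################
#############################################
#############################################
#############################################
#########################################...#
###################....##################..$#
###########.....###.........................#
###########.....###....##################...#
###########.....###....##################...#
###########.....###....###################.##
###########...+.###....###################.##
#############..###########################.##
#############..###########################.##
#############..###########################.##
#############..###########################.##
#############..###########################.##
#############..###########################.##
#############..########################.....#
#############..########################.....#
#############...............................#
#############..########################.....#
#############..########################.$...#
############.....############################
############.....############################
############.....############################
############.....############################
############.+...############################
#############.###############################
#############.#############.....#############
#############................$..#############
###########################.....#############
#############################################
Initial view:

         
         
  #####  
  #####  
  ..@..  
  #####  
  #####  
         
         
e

         
         
 ######  
 ######  
 ...@..  
 ######  
 ######  
         
         

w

         
         
  ###### 
  ###### 
  ..@... 
  ###### 
  ###### 
         
         

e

         
         
 ######  
 ######  
 ...@..  
 ######  
 ######  
         
         

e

         
         
#######  
#######  
....@..  
#######  
#######  
         
         

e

         
         
#######  
#######  
....@..  
#######  
#######  
         
         

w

         
         
######## 
######## 
....@... 
######## 
######## 
         
         

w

         
         
 ########
 ########
 ...@....
 ########
 ########
         
         

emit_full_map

########
########
...@....
########
########

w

         
         
  #######
  #######
  ..@....
  #######
  #######
         
         

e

         
         
 ########
 ########
 ...@....
 ########
 ########
         
         

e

         
         
######## 
######## 
....@... 
######## 
######## 
         
         


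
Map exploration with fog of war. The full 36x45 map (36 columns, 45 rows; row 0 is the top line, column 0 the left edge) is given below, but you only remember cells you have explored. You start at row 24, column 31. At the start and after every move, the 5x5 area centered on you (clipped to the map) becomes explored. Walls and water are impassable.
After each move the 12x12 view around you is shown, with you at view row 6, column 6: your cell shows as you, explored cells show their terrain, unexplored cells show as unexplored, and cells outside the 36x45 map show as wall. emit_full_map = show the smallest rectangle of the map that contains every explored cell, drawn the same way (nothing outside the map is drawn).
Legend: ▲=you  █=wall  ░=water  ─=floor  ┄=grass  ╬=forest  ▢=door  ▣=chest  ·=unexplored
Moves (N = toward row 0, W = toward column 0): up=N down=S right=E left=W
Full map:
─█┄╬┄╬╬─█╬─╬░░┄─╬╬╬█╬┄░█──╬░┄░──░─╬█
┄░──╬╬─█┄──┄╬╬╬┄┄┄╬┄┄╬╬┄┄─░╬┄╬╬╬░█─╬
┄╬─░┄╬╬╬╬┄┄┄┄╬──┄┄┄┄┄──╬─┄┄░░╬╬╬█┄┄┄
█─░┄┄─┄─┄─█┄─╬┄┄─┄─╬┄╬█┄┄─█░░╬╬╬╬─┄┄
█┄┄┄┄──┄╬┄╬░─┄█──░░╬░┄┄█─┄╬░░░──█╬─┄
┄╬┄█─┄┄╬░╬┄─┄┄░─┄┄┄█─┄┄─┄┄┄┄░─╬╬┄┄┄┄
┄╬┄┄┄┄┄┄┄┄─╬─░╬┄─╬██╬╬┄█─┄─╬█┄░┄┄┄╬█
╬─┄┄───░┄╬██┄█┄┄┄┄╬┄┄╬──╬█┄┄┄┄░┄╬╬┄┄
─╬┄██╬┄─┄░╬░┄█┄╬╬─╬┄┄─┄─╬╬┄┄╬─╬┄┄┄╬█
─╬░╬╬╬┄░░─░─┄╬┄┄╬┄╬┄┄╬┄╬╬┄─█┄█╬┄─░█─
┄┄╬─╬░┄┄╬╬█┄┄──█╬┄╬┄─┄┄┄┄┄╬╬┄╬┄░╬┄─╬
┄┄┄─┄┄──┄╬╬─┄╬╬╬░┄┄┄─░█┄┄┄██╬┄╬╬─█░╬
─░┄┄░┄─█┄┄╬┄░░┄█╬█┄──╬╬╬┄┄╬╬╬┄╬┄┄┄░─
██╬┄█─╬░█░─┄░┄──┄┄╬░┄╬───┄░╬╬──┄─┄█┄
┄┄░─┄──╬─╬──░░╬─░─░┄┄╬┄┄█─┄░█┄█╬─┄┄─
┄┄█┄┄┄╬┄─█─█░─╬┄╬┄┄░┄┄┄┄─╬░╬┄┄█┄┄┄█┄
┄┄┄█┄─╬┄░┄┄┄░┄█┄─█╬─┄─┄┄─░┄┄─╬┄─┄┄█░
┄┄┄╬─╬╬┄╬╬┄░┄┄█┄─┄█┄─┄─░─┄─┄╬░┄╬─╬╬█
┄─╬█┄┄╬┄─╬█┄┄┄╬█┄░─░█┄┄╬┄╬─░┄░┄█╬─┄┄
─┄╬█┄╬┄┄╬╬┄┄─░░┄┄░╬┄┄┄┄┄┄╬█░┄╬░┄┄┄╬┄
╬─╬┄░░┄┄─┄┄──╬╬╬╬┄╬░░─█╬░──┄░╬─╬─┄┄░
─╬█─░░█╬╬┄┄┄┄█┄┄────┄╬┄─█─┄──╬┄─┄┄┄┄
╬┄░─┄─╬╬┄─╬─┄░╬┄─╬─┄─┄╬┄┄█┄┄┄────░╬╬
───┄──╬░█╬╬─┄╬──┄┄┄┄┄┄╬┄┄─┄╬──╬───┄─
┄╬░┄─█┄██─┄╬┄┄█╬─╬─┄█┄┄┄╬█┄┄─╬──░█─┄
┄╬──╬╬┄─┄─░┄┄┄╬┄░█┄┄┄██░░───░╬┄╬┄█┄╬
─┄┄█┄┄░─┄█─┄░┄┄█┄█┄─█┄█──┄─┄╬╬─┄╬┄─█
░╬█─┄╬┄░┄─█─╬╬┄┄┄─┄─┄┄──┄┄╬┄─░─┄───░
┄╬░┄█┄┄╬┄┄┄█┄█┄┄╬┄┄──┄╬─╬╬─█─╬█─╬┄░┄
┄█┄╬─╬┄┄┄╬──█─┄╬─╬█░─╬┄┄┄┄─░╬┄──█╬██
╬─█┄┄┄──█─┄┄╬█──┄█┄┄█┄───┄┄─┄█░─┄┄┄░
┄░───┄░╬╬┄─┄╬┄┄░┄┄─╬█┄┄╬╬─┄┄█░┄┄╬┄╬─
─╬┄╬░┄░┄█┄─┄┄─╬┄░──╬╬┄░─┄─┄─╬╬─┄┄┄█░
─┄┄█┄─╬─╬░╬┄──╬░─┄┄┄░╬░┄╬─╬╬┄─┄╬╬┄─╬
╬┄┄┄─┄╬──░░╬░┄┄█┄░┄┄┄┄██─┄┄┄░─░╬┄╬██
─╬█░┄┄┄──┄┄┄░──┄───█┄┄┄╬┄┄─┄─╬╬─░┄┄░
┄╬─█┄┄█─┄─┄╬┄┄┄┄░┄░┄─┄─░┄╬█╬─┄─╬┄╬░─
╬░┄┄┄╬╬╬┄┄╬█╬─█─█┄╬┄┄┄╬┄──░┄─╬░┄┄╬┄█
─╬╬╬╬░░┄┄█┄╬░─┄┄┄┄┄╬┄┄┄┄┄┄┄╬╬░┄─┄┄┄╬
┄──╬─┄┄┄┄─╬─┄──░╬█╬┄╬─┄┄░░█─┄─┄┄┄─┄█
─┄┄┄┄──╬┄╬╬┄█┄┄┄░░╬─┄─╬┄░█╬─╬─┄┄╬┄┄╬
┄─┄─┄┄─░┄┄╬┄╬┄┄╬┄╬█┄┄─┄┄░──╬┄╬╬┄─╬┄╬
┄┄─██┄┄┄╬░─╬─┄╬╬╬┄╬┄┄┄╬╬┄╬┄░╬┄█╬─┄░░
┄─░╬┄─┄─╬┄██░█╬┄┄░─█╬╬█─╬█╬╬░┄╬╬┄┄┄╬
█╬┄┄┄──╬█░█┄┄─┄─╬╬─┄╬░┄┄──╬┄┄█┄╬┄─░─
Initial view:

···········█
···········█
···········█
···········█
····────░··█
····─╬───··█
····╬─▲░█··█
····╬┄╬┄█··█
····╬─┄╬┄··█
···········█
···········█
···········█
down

···········█
···········█
···········█
····────░··█
····─╬───··█
····╬──░█··█
····╬┄▲┄█··█
····╬─┄╬┄··█
····░─┄──··█
···········█
···········█
···········█

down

···········█
···········█
····────░··█
····─╬───··█
····╬──░█··█
····╬┄╬┄█··█
····╬─▲╬┄··█
····░─┄──··█
····╬█─╬┄··█
···········█
···········█
···········█

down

···········█
····────░··█
····─╬───··█
····╬──░█··█
····╬┄╬┄█··█
····╬─┄╬┄··█
····░─▲──··█
····╬█─╬┄··█
····┄──█╬··█
···········█
···········█
···········█

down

····────░··█
····─╬───··█
····╬──░█··█
····╬┄╬┄█··█
····╬─┄╬┄··█
····░─┄──··█
····╬█▲╬┄··█
····┄──█╬··█
····█░─┄┄··█
···········█
···········█
···········█

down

····─╬───··█
····╬──░█··█
····╬┄╬┄█··█
····╬─┄╬┄··█
····░─┄──··█
····╬█─╬┄··█
····┄─▲█╬··█
····█░─┄┄··█
····░┄┄╬┄··█
···········█
···········█
···········█

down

····╬──░█··█
····╬┄╬┄█··█
····╬─┄╬┄··█
····░─┄──··█
····╬█─╬┄··█
····┄──█╬··█
····█░▲┄┄··█
····░┄┄╬┄··█
····╬─┄┄┄··█
···········█
···········█
···········█

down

····╬┄╬┄█··█
····╬─┄╬┄··█
····░─┄──··█
····╬█─╬┄··█
····┄──█╬··█
····█░─┄┄··█
····░┄▲╬┄··█
····╬─┄┄┄··█
····─┄╬╬┄··█
···········█
···········█
···········█

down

····╬─┄╬┄··█
····░─┄──··█
····╬█─╬┄··█
····┄──█╬··█
····█░─┄┄··█
····░┄┄╬┄··█
····╬─▲┄┄··█
····─┄╬╬┄··█
····─░╬┄╬··█
···········█
···········█
···········█

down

····░─┄──··█
····╬█─╬┄··█
····┄──█╬··█
····█░─┄┄··█
····░┄┄╬┄··█
····╬─┄┄┄··█
····─┄▲╬┄··█
····─░╬┄╬··█
····╬╬─░┄··█
···········█
···········█
···········█

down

····╬█─╬┄··█
····┄──█╬··█
····█░─┄┄··█
····░┄┄╬┄··█
····╬─┄┄┄··█
····─┄╬╬┄··█
····─░▲┄╬··█
····╬╬─░┄··█
····┄─╬┄╬··█
···········█
···········█
···········█

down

····┄──█╬··█
····█░─┄┄··█
····░┄┄╬┄··█
····╬─┄┄┄··█
····─┄╬╬┄··█
····─░╬┄╬··█
····╬╬▲░┄··█
····┄─╬┄╬··█
····╬░┄┄╬··█
···········█
···········█
···········█

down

····█░─┄┄··█
····░┄┄╬┄··█
····╬─┄┄┄··█
····─┄╬╬┄··█
····─░╬┄╬··█
····╬╬─░┄··█
····┄─▲┄╬··█
····╬░┄┄╬··█
····░┄─┄┄··█
···········█
···········█
···········█

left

·····█░─┄┄··
·····░┄┄╬┄··
·····╬─┄┄┄··
·····─┄╬╬┄··
····░─░╬┄╬··
····─╬╬─░┄··
····─┄▲╬┄╬··
····─╬░┄┄╬··
····╬░┄─┄┄··
············
············
············

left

······█░─┄┄·
······░┄┄╬┄·
······╬─┄┄┄·
······─┄╬╬┄·
····┄░─░╬┄╬·
····┄─╬╬─░┄·
····╬─▲─╬┄╬·
····┄─╬░┄┄╬·
····╬╬░┄─┄┄·
············
············
············

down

······░┄┄╬┄·
······╬─┄┄┄·
······─┄╬╬┄·
····┄░─░╬┄╬·
····┄─╬╬─░┄·
····╬─┄─╬┄╬·
····┄─▲░┄┄╬·
····╬╬░┄─┄┄·
····─┄─┄┄···
············
············
············

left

·······░┄┄╬┄
·······╬─┄┄┄
·······─┄╬╬┄
·····┄░─░╬┄╬
····─┄─╬╬─░┄
····█╬─┄─╬┄╬
····░┄▲╬░┄┄╬
····┄╬╬░┄─┄┄
····█─┄─┄┄··
············
············
············

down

·······╬─┄┄┄
·······─┄╬╬┄
·····┄░─░╬┄╬
····─┄─╬╬─░┄
····█╬─┄─╬┄╬
····░┄─╬░┄┄╬
····┄╬▲░┄─┄┄
····█─┄─┄┄··
····╬─╬─┄···
············
············
············

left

········╬─┄┄
········─┄╬╬
······┄░─░╬┄
·····─┄─╬╬─░
····╬█╬─┄─╬┄
····─░┄─╬░┄┄
····┄┄▲╬░┄─┄
····░█─┄─┄┄·
····█╬─╬─┄··
············
············
············

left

·········╬─┄
·········─┄╬
·······┄░─░╬
······─┄─╬╬─
····┄╬█╬─┄─╬
····──░┄─╬░┄
····┄┄▲╬╬░┄─
····░░█─┄─┄┄
····░█╬─╬─┄·
············
············
············

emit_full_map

·····────░
·····─╬───
·····╬──░█
·····╬┄╬┄█
·····╬─┄╬┄
·····░─┄──
·····╬█─╬┄
·····┄──█╬
·····█░─┄┄
·····░┄┄╬┄
·····╬─┄┄┄
·····─┄╬╬┄
···┄░─░╬┄╬
··─┄─╬╬─░┄
┄╬█╬─┄─╬┄╬
──░┄─╬░┄┄╬
┄┄▲╬╬░┄─┄┄
░░█─┄─┄┄··
░█╬─╬─┄···

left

··········╬─
··········─┄
········┄░─░
·······─┄─╬╬
····░┄╬█╬─┄─
····┄──░┄─╬░
····┄┄▲┄╬╬░┄
····┄░░█─┄─┄
····┄░█╬─╬─┄
············
············
············

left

···········╬
···········─
·········┄░─
········─┄─╬
····─░┄╬█╬─┄
····╬┄──░┄─╬
····┄┄▲┄┄╬╬░
····┄┄░░█─┄─
····╬┄░█╬─╬─
············
············
············

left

············
············
··········┄░
·········─┄─
····┄─░┄╬█╬─
····┄╬┄──░┄─
····┄┄▲┄┄┄╬╬
····─┄┄░░█─┄
····─╬┄░█╬─╬
············
············
············

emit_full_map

········────░
········─╬───
········╬──░█
········╬┄╬┄█
········╬─┄╬┄
········░─┄──
········╬█─╬┄
········┄──█╬
········█░─┄┄
········░┄┄╬┄
········╬─┄┄┄
········─┄╬╬┄
······┄░─░╬┄╬
·····─┄─╬╬─░┄
┄─░┄╬█╬─┄─╬┄╬
┄╬┄──░┄─╬░┄┄╬
┄┄▲┄┄┄╬╬░┄─┄┄
─┄┄░░█─┄─┄┄··
─╬┄░█╬─╬─┄···
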